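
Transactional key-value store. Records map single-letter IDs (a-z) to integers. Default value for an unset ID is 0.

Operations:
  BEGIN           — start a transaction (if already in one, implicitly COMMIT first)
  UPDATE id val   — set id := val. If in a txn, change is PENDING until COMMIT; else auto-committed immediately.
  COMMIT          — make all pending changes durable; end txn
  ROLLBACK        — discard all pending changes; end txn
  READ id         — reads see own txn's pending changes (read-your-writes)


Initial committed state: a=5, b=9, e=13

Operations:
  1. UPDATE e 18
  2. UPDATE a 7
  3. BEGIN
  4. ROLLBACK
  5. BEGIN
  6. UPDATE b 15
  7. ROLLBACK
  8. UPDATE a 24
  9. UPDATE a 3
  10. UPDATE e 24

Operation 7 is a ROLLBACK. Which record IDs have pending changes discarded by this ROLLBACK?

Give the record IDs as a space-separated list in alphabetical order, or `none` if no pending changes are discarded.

Initial committed: {a=5, b=9, e=13}
Op 1: UPDATE e=18 (auto-commit; committed e=18)
Op 2: UPDATE a=7 (auto-commit; committed a=7)
Op 3: BEGIN: in_txn=True, pending={}
Op 4: ROLLBACK: discarded pending []; in_txn=False
Op 5: BEGIN: in_txn=True, pending={}
Op 6: UPDATE b=15 (pending; pending now {b=15})
Op 7: ROLLBACK: discarded pending ['b']; in_txn=False
Op 8: UPDATE a=24 (auto-commit; committed a=24)
Op 9: UPDATE a=3 (auto-commit; committed a=3)
Op 10: UPDATE e=24 (auto-commit; committed e=24)
ROLLBACK at op 7 discards: ['b']

Answer: b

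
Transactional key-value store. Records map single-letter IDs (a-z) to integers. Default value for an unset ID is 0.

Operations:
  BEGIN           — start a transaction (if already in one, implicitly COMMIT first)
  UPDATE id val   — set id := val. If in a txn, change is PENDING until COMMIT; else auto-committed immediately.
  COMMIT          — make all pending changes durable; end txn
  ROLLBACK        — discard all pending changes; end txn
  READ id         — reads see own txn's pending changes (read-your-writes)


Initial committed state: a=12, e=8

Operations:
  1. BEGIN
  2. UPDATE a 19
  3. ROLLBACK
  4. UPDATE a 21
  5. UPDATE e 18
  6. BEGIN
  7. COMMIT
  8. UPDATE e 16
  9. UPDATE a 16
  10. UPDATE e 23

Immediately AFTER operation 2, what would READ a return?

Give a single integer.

Initial committed: {a=12, e=8}
Op 1: BEGIN: in_txn=True, pending={}
Op 2: UPDATE a=19 (pending; pending now {a=19})
After op 2: visible(a) = 19 (pending={a=19}, committed={a=12, e=8})

Answer: 19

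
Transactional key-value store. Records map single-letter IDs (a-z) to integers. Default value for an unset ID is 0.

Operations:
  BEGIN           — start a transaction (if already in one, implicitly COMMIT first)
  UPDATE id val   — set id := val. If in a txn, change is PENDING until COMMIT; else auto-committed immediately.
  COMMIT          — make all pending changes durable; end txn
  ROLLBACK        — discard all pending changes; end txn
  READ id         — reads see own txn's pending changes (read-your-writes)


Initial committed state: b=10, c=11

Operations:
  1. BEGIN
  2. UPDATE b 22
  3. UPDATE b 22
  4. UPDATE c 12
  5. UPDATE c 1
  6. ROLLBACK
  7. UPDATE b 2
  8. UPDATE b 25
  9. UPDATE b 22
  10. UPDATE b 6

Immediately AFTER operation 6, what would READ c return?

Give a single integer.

Answer: 11

Derivation:
Initial committed: {b=10, c=11}
Op 1: BEGIN: in_txn=True, pending={}
Op 2: UPDATE b=22 (pending; pending now {b=22})
Op 3: UPDATE b=22 (pending; pending now {b=22})
Op 4: UPDATE c=12 (pending; pending now {b=22, c=12})
Op 5: UPDATE c=1 (pending; pending now {b=22, c=1})
Op 6: ROLLBACK: discarded pending ['b', 'c']; in_txn=False
After op 6: visible(c) = 11 (pending={}, committed={b=10, c=11})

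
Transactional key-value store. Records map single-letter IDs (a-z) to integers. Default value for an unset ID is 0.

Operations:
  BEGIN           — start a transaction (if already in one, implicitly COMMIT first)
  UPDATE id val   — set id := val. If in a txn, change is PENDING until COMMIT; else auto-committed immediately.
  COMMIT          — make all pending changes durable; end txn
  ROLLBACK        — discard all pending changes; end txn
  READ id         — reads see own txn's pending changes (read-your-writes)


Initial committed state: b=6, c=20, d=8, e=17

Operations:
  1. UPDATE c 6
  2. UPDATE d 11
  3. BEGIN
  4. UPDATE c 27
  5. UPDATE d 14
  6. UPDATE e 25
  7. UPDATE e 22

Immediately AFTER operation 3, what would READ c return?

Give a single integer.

Answer: 6

Derivation:
Initial committed: {b=6, c=20, d=8, e=17}
Op 1: UPDATE c=6 (auto-commit; committed c=6)
Op 2: UPDATE d=11 (auto-commit; committed d=11)
Op 3: BEGIN: in_txn=True, pending={}
After op 3: visible(c) = 6 (pending={}, committed={b=6, c=6, d=11, e=17})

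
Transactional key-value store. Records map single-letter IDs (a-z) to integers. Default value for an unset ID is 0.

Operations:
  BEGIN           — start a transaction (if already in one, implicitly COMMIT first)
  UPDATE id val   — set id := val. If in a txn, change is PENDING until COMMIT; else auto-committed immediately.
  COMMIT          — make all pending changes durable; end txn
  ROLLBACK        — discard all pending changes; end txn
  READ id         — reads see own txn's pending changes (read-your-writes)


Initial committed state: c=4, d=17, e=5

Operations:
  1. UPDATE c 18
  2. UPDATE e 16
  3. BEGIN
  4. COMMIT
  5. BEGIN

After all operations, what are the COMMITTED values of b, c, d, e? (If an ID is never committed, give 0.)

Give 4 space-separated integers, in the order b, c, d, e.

Initial committed: {c=4, d=17, e=5}
Op 1: UPDATE c=18 (auto-commit; committed c=18)
Op 2: UPDATE e=16 (auto-commit; committed e=16)
Op 3: BEGIN: in_txn=True, pending={}
Op 4: COMMIT: merged [] into committed; committed now {c=18, d=17, e=16}
Op 5: BEGIN: in_txn=True, pending={}
Final committed: {c=18, d=17, e=16}

Answer: 0 18 17 16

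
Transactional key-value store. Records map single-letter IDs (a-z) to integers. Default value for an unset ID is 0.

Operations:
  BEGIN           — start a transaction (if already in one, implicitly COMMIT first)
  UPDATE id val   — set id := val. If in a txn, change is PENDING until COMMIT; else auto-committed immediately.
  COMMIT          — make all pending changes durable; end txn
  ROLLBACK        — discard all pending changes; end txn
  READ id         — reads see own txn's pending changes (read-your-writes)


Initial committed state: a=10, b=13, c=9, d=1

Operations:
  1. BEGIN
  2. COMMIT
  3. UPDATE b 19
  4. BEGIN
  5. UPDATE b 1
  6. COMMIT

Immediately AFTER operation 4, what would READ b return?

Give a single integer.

Answer: 19

Derivation:
Initial committed: {a=10, b=13, c=9, d=1}
Op 1: BEGIN: in_txn=True, pending={}
Op 2: COMMIT: merged [] into committed; committed now {a=10, b=13, c=9, d=1}
Op 3: UPDATE b=19 (auto-commit; committed b=19)
Op 4: BEGIN: in_txn=True, pending={}
After op 4: visible(b) = 19 (pending={}, committed={a=10, b=19, c=9, d=1})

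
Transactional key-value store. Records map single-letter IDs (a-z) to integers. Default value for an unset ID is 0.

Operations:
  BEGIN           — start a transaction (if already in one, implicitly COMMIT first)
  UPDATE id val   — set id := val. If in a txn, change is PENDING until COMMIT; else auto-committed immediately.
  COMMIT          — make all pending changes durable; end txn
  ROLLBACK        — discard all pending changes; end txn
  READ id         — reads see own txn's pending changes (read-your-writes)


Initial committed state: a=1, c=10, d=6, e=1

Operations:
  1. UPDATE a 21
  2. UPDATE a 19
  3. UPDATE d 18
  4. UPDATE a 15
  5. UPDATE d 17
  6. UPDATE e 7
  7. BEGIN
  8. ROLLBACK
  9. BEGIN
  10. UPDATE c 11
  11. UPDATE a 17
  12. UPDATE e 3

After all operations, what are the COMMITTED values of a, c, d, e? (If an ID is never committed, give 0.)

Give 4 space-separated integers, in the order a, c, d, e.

Answer: 15 10 17 7

Derivation:
Initial committed: {a=1, c=10, d=6, e=1}
Op 1: UPDATE a=21 (auto-commit; committed a=21)
Op 2: UPDATE a=19 (auto-commit; committed a=19)
Op 3: UPDATE d=18 (auto-commit; committed d=18)
Op 4: UPDATE a=15 (auto-commit; committed a=15)
Op 5: UPDATE d=17 (auto-commit; committed d=17)
Op 6: UPDATE e=7 (auto-commit; committed e=7)
Op 7: BEGIN: in_txn=True, pending={}
Op 8: ROLLBACK: discarded pending []; in_txn=False
Op 9: BEGIN: in_txn=True, pending={}
Op 10: UPDATE c=11 (pending; pending now {c=11})
Op 11: UPDATE a=17 (pending; pending now {a=17, c=11})
Op 12: UPDATE e=3 (pending; pending now {a=17, c=11, e=3})
Final committed: {a=15, c=10, d=17, e=7}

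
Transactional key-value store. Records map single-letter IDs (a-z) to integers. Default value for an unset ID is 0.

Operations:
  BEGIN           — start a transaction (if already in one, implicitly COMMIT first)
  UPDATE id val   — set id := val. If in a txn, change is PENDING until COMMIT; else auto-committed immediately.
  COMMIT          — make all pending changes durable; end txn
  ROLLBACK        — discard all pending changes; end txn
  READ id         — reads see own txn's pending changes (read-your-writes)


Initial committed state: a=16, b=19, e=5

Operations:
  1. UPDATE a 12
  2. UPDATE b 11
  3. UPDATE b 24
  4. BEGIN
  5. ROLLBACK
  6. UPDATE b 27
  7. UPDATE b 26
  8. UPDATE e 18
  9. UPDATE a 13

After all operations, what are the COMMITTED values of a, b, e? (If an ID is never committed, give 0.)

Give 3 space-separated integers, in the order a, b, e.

Initial committed: {a=16, b=19, e=5}
Op 1: UPDATE a=12 (auto-commit; committed a=12)
Op 2: UPDATE b=11 (auto-commit; committed b=11)
Op 3: UPDATE b=24 (auto-commit; committed b=24)
Op 4: BEGIN: in_txn=True, pending={}
Op 5: ROLLBACK: discarded pending []; in_txn=False
Op 6: UPDATE b=27 (auto-commit; committed b=27)
Op 7: UPDATE b=26 (auto-commit; committed b=26)
Op 8: UPDATE e=18 (auto-commit; committed e=18)
Op 9: UPDATE a=13 (auto-commit; committed a=13)
Final committed: {a=13, b=26, e=18}

Answer: 13 26 18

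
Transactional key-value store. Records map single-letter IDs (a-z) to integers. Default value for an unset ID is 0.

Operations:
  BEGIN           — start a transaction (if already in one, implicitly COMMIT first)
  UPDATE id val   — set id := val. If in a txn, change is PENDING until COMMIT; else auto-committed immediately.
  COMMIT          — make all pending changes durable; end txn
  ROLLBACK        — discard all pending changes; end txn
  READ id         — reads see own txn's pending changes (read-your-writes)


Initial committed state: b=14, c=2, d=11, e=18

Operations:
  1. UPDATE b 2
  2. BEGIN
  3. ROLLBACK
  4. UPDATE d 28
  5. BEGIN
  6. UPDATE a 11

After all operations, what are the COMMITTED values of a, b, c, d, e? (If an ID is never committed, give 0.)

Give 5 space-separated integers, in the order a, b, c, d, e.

Initial committed: {b=14, c=2, d=11, e=18}
Op 1: UPDATE b=2 (auto-commit; committed b=2)
Op 2: BEGIN: in_txn=True, pending={}
Op 3: ROLLBACK: discarded pending []; in_txn=False
Op 4: UPDATE d=28 (auto-commit; committed d=28)
Op 5: BEGIN: in_txn=True, pending={}
Op 6: UPDATE a=11 (pending; pending now {a=11})
Final committed: {b=2, c=2, d=28, e=18}

Answer: 0 2 2 28 18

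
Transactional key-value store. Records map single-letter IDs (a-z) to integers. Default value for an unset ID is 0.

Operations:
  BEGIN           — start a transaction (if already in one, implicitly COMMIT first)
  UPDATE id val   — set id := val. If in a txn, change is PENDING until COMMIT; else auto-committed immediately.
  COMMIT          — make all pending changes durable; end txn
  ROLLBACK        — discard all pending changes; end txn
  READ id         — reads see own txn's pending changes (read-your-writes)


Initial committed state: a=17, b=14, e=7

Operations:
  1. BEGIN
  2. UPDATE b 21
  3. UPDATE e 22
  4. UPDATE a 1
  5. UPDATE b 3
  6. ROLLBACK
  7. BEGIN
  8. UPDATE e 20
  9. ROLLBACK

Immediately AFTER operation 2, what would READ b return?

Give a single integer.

Answer: 21

Derivation:
Initial committed: {a=17, b=14, e=7}
Op 1: BEGIN: in_txn=True, pending={}
Op 2: UPDATE b=21 (pending; pending now {b=21})
After op 2: visible(b) = 21 (pending={b=21}, committed={a=17, b=14, e=7})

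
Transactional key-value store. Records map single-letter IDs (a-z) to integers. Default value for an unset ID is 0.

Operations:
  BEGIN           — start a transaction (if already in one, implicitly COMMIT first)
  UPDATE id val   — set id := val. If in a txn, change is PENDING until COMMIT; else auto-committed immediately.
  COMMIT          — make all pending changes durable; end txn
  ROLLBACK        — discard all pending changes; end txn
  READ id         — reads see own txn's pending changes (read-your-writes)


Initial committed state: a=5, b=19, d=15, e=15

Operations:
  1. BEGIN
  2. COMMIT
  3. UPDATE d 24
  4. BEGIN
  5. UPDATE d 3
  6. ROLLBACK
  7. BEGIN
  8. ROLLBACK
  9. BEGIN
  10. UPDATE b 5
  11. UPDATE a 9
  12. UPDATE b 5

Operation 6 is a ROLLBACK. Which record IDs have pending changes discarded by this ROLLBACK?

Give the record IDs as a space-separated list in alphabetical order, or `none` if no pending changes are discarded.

Initial committed: {a=5, b=19, d=15, e=15}
Op 1: BEGIN: in_txn=True, pending={}
Op 2: COMMIT: merged [] into committed; committed now {a=5, b=19, d=15, e=15}
Op 3: UPDATE d=24 (auto-commit; committed d=24)
Op 4: BEGIN: in_txn=True, pending={}
Op 5: UPDATE d=3 (pending; pending now {d=3})
Op 6: ROLLBACK: discarded pending ['d']; in_txn=False
Op 7: BEGIN: in_txn=True, pending={}
Op 8: ROLLBACK: discarded pending []; in_txn=False
Op 9: BEGIN: in_txn=True, pending={}
Op 10: UPDATE b=5 (pending; pending now {b=5})
Op 11: UPDATE a=9 (pending; pending now {a=9, b=5})
Op 12: UPDATE b=5 (pending; pending now {a=9, b=5})
ROLLBACK at op 6 discards: ['d']

Answer: d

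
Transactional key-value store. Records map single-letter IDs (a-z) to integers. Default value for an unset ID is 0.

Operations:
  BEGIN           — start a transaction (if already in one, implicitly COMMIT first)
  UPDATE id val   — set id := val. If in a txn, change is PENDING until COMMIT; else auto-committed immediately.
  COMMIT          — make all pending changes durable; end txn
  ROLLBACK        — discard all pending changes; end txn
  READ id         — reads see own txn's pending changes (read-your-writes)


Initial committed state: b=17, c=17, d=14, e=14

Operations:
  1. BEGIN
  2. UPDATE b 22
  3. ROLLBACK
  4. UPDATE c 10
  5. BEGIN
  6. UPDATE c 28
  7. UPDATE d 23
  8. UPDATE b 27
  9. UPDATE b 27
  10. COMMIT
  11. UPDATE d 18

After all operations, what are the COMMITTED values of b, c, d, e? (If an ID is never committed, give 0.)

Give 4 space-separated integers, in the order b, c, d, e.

Answer: 27 28 18 14

Derivation:
Initial committed: {b=17, c=17, d=14, e=14}
Op 1: BEGIN: in_txn=True, pending={}
Op 2: UPDATE b=22 (pending; pending now {b=22})
Op 3: ROLLBACK: discarded pending ['b']; in_txn=False
Op 4: UPDATE c=10 (auto-commit; committed c=10)
Op 5: BEGIN: in_txn=True, pending={}
Op 6: UPDATE c=28 (pending; pending now {c=28})
Op 7: UPDATE d=23 (pending; pending now {c=28, d=23})
Op 8: UPDATE b=27 (pending; pending now {b=27, c=28, d=23})
Op 9: UPDATE b=27 (pending; pending now {b=27, c=28, d=23})
Op 10: COMMIT: merged ['b', 'c', 'd'] into committed; committed now {b=27, c=28, d=23, e=14}
Op 11: UPDATE d=18 (auto-commit; committed d=18)
Final committed: {b=27, c=28, d=18, e=14}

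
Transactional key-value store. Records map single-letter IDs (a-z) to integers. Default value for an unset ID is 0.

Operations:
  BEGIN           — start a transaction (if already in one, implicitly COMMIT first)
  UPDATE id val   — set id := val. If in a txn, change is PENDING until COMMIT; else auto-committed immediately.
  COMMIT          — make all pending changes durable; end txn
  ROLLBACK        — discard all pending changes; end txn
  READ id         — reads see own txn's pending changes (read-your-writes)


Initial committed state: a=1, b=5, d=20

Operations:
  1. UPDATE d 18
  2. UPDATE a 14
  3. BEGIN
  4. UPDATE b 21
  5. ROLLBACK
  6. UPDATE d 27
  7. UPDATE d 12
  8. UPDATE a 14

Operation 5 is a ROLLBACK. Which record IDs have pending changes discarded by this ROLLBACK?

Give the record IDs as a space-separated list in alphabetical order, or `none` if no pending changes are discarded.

Answer: b

Derivation:
Initial committed: {a=1, b=5, d=20}
Op 1: UPDATE d=18 (auto-commit; committed d=18)
Op 2: UPDATE a=14 (auto-commit; committed a=14)
Op 3: BEGIN: in_txn=True, pending={}
Op 4: UPDATE b=21 (pending; pending now {b=21})
Op 5: ROLLBACK: discarded pending ['b']; in_txn=False
Op 6: UPDATE d=27 (auto-commit; committed d=27)
Op 7: UPDATE d=12 (auto-commit; committed d=12)
Op 8: UPDATE a=14 (auto-commit; committed a=14)
ROLLBACK at op 5 discards: ['b']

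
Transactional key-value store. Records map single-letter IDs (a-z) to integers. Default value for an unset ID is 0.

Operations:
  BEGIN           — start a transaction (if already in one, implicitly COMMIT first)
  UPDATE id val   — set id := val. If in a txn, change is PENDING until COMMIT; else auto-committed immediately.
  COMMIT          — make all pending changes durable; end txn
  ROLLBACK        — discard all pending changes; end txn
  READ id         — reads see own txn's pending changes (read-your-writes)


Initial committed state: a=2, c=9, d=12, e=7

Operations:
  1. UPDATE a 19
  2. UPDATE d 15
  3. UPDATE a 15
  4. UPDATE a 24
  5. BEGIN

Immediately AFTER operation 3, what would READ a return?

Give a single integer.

Answer: 15

Derivation:
Initial committed: {a=2, c=9, d=12, e=7}
Op 1: UPDATE a=19 (auto-commit; committed a=19)
Op 2: UPDATE d=15 (auto-commit; committed d=15)
Op 3: UPDATE a=15 (auto-commit; committed a=15)
After op 3: visible(a) = 15 (pending={}, committed={a=15, c=9, d=15, e=7})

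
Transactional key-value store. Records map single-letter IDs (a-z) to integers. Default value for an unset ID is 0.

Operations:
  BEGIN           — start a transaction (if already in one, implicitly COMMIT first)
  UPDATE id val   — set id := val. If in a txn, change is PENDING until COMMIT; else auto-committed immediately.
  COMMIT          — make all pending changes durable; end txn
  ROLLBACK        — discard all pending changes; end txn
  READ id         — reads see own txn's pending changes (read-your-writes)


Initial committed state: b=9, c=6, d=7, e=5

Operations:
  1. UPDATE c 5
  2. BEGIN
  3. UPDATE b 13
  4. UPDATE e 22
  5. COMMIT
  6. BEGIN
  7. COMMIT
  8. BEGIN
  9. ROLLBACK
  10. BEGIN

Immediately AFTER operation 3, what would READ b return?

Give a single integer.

Answer: 13

Derivation:
Initial committed: {b=9, c=6, d=7, e=5}
Op 1: UPDATE c=5 (auto-commit; committed c=5)
Op 2: BEGIN: in_txn=True, pending={}
Op 3: UPDATE b=13 (pending; pending now {b=13})
After op 3: visible(b) = 13 (pending={b=13}, committed={b=9, c=5, d=7, e=5})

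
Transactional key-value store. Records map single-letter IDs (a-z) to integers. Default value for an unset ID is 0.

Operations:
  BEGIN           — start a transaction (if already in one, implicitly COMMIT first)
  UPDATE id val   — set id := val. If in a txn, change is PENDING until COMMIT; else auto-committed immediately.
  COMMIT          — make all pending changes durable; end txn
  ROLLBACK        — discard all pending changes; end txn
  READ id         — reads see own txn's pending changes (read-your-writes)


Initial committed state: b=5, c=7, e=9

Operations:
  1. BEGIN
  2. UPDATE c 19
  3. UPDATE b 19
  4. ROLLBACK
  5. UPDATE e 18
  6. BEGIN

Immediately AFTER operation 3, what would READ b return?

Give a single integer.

Initial committed: {b=5, c=7, e=9}
Op 1: BEGIN: in_txn=True, pending={}
Op 2: UPDATE c=19 (pending; pending now {c=19})
Op 3: UPDATE b=19 (pending; pending now {b=19, c=19})
After op 3: visible(b) = 19 (pending={b=19, c=19}, committed={b=5, c=7, e=9})

Answer: 19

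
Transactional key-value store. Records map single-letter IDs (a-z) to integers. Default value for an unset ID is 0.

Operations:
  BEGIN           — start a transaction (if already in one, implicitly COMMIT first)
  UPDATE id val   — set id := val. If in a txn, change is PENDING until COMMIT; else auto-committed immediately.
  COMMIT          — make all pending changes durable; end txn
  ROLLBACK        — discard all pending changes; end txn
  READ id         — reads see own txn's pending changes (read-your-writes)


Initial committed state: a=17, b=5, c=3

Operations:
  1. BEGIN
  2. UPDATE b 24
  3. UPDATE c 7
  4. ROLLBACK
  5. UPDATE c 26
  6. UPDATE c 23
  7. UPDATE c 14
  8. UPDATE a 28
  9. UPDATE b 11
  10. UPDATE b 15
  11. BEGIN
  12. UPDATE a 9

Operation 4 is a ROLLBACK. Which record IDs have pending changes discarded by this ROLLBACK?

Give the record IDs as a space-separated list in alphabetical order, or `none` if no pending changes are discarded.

Answer: b c

Derivation:
Initial committed: {a=17, b=5, c=3}
Op 1: BEGIN: in_txn=True, pending={}
Op 2: UPDATE b=24 (pending; pending now {b=24})
Op 3: UPDATE c=7 (pending; pending now {b=24, c=7})
Op 4: ROLLBACK: discarded pending ['b', 'c']; in_txn=False
Op 5: UPDATE c=26 (auto-commit; committed c=26)
Op 6: UPDATE c=23 (auto-commit; committed c=23)
Op 7: UPDATE c=14 (auto-commit; committed c=14)
Op 8: UPDATE a=28 (auto-commit; committed a=28)
Op 9: UPDATE b=11 (auto-commit; committed b=11)
Op 10: UPDATE b=15 (auto-commit; committed b=15)
Op 11: BEGIN: in_txn=True, pending={}
Op 12: UPDATE a=9 (pending; pending now {a=9})
ROLLBACK at op 4 discards: ['b', 'c']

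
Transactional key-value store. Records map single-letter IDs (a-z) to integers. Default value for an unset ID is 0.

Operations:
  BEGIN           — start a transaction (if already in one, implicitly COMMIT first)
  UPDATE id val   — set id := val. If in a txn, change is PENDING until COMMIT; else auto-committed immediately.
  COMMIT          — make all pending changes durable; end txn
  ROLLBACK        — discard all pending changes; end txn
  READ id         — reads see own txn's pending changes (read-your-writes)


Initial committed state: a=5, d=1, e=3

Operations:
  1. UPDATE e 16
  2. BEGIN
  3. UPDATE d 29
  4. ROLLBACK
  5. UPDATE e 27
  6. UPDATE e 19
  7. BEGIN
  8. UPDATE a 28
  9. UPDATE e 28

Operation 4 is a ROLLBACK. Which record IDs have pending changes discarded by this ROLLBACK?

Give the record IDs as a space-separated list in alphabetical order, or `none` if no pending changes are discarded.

Answer: d

Derivation:
Initial committed: {a=5, d=1, e=3}
Op 1: UPDATE e=16 (auto-commit; committed e=16)
Op 2: BEGIN: in_txn=True, pending={}
Op 3: UPDATE d=29 (pending; pending now {d=29})
Op 4: ROLLBACK: discarded pending ['d']; in_txn=False
Op 5: UPDATE e=27 (auto-commit; committed e=27)
Op 6: UPDATE e=19 (auto-commit; committed e=19)
Op 7: BEGIN: in_txn=True, pending={}
Op 8: UPDATE a=28 (pending; pending now {a=28})
Op 9: UPDATE e=28 (pending; pending now {a=28, e=28})
ROLLBACK at op 4 discards: ['d']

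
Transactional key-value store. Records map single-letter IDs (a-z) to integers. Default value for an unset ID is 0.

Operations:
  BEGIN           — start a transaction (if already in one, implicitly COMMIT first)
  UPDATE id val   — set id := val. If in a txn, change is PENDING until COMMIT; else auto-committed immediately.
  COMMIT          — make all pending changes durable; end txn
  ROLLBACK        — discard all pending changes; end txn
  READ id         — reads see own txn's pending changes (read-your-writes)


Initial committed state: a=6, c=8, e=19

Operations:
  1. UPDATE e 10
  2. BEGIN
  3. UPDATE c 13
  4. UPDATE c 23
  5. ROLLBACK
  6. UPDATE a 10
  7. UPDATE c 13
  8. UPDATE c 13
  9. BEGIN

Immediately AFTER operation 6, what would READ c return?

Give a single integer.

Answer: 8

Derivation:
Initial committed: {a=6, c=8, e=19}
Op 1: UPDATE e=10 (auto-commit; committed e=10)
Op 2: BEGIN: in_txn=True, pending={}
Op 3: UPDATE c=13 (pending; pending now {c=13})
Op 4: UPDATE c=23 (pending; pending now {c=23})
Op 5: ROLLBACK: discarded pending ['c']; in_txn=False
Op 6: UPDATE a=10 (auto-commit; committed a=10)
After op 6: visible(c) = 8 (pending={}, committed={a=10, c=8, e=10})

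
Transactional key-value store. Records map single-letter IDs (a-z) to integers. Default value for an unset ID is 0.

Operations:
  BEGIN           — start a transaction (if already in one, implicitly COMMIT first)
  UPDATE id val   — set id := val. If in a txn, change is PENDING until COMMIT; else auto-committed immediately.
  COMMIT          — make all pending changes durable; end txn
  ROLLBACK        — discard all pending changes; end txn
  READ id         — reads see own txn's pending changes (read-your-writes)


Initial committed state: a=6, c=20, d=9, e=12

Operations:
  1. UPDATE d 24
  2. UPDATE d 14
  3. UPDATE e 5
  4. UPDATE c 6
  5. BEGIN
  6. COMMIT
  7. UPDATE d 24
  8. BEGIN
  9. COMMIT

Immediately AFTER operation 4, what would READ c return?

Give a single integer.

Answer: 6

Derivation:
Initial committed: {a=6, c=20, d=9, e=12}
Op 1: UPDATE d=24 (auto-commit; committed d=24)
Op 2: UPDATE d=14 (auto-commit; committed d=14)
Op 3: UPDATE e=5 (auto-commit; committed e=5)
Op 4: UPDATE c=6 (auto-commit; committed c=6)
After op 4: visible(c) = 6 (pending={}, committed={a=6, c=6, d=14, e=5})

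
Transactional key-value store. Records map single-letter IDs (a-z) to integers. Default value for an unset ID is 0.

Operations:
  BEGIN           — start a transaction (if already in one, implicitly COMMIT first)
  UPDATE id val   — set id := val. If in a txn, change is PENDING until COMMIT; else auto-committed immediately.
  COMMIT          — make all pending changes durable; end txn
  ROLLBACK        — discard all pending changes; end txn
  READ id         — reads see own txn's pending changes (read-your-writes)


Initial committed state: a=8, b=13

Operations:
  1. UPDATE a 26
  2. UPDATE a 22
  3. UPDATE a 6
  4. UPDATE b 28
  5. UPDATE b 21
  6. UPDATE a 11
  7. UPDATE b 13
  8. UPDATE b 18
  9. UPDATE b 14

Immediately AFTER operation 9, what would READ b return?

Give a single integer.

Initial committed: {a=8, b=13}
Op 1: UPDATE a=26 (auto-commit; committed a=26)
Op 2: UPDATE a=22 (auto-commit; committed a=22)
Op 3: UPDATE a=6 (auto-commit; committed a=6)
Op 4: UPDATE b=28 (auto-commit; committed b=28)
Op 5: UPDATE b=21 (auto-commit; committed b=21)
Op 6: UPDATE a=11 (auto-commit; committed a=11)
Op 7: UPDATE b=13 (auto-commit; committed b=13)
Op 8: UPDATE b=18 (auto-commit; committed b=18)
Op 9: UPDATE b=14 (auto-commit; committed b=14)
After op 9: visible(b) = 14 (pending={}, committed={a=11, b=14})

Answer: 14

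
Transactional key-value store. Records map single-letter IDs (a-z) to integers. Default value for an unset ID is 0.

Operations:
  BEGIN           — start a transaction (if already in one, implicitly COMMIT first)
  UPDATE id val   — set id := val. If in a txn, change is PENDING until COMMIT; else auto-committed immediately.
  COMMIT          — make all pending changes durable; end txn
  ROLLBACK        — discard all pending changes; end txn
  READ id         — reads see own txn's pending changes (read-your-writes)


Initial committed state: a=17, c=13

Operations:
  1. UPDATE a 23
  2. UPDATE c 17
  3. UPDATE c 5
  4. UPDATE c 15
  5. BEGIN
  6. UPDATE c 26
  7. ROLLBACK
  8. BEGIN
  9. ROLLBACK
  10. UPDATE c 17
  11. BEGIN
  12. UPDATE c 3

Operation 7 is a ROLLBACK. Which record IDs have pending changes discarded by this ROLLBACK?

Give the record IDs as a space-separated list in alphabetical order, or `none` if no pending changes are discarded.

Answer: c

Derivation:
Initial committed: {a=17, c=13}
Op 1: UPDATE a=23 (auto-commit; committed a=23)
Op 2: UPDATE c=17 (auto-commit; committed c=17)
Op 3: UPDATE c=5 (auto-commit; committed c=5)
Op 4: UPDATE c=15 (auto-commit; committed c=15)
Op 5: BEGIN: in_txn=True, pending={}
Op 6: UPDATE c=26 (pending; pending now {c=26})
Op 7: ROLLBACK: discarded pending ['c']; in_txn=False
Op 8: BEGIN: in_txn=True, pending={}
Op 9: ROLLBACK: discarded pending []; in_txn=False
Op 10: UPDATE c=17 (auto-commit; committed c=17)
Op 11: BEGIN: in_txn=True, pending={}
Op 12: UPDATE c=3 (pending; pending now {c=3})
ROLLBACK at op 7 discards: ['c']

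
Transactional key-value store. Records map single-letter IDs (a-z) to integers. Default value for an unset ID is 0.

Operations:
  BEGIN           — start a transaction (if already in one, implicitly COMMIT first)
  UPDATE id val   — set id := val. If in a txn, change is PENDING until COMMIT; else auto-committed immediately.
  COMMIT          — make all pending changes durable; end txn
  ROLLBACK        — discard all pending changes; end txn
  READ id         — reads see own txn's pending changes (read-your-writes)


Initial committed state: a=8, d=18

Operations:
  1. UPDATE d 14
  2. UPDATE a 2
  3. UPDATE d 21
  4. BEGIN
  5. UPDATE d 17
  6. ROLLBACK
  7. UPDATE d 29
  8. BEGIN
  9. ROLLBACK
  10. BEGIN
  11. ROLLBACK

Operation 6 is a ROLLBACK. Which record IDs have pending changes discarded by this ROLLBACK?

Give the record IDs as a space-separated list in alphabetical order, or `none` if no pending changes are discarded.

Answer: d

Derivation:
Initial committed: {a=8, d=18}
Op 1: UPDATE d=14 (auto-commit; committed d=14)
Op 2: UPDATE a=2 (auto-commit; committed a=2)
Op 3: UPDATE d=21 (auto-commit; committed d=21)
Op 4: BEGIN: in_txn=True, pending={}
Op 5: UPDATE d=17 (pending; pending now {d=17})
Op 6: ROLLBACK: discarded pending ['d']; in_txn=False
Op 7: UPDATE d=29 (auto-commit; committed d=29)
Op 8: BEGIN: in_txn=True, pending={}
Op 9: ROLLBACK: discarded pending []; in_txn=False
Op 10: BEGIN: in_txn=True, pending={}
Op 11: ROLLBACK: discarded pending []; in_txn=False
ROLLBACK at op 6 discards: ['d']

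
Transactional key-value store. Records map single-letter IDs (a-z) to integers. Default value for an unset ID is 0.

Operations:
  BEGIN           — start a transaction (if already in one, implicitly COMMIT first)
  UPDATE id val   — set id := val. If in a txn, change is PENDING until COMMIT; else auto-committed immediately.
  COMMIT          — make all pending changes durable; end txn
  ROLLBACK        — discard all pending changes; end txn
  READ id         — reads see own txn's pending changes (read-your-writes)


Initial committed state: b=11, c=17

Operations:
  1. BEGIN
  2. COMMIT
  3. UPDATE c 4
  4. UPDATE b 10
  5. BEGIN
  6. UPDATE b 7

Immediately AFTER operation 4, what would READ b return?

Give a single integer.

Answer: 10

Derivation:
Initial committed: {b=11, c=17}
Op 1: BEGIN: in_txn=True, pending={}
Op 2: COMMIT: merged [] into committed; committed now {b=11, c=17}
Op 3: UPDATE c=4 (auto-commit; committed c=4)
Op 4: UPDATE b=10 (auto-commit; committed b=10)
After op 4: visible(b) = 10 (pending={}, committed={b=10, c=4})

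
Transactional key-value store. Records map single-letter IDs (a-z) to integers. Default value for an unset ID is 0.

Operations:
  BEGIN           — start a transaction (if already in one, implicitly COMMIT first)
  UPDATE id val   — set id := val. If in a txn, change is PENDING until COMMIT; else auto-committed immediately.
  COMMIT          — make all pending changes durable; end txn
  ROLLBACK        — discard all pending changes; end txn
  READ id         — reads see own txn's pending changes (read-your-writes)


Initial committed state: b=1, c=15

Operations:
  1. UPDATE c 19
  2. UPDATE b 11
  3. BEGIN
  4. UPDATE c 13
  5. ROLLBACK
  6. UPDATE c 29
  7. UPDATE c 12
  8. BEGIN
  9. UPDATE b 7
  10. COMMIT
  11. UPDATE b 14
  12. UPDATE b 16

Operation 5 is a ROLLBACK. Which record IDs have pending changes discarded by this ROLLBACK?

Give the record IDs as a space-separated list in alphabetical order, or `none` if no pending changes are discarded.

Answer: c

Derivation:
Initial committed: {b=1, c=15}
Op 1: UPDATE c=19 (auto-commit; committed c=19)
Op 2: UPDATE b=11 (auto-commit; committed b=11)
Op 3: BEGIN: in_txn=True, pending={}
Op 4: UPDATE c=13 (pending; pending now {c=13})
Op 5: ROLLBACK: discarded pending ['c']; in_txn=False
Op 6: UPDATE c=29 (auto-commit; committed c=29)
Op 7: UPDATE c=12 (auto-commit; committed c=12)
Op 8: BEGIN: in_txn=True, pending={}
Op 9: UPDATE b=7 (pending; pending now {b=7})
Op 10: COMMIT: merged ['b'] into committed; committed now {b=7, c=12}
Op 11: UPDATE b=14 (auto-commit; committed b=14)
Op 12: UPDATE b=16 (auto-commit; committed b=16)
ROLLBACK at op 5 discards: ['c']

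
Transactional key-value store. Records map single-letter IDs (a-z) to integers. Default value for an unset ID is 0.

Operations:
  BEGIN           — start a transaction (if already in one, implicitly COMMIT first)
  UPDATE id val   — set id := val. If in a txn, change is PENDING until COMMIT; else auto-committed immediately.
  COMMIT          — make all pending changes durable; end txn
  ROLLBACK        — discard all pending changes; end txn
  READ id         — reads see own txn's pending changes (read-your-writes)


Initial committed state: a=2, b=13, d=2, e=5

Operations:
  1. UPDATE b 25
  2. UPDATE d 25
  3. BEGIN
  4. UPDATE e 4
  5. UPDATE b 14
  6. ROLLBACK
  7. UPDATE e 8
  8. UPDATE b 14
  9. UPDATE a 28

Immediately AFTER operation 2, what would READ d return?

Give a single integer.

Initial committed: {a=2, b=13, d=2, e=5}
Op 1: UPDATE b=25 (auto-commit; committed b=25)
Op 2: UPDATE d=25 (auto-commit; committed d=25)
After op 2: visible(d) = 25 (pending={}, committed={a=2, b=25, d=25, e=5})

Answer: 25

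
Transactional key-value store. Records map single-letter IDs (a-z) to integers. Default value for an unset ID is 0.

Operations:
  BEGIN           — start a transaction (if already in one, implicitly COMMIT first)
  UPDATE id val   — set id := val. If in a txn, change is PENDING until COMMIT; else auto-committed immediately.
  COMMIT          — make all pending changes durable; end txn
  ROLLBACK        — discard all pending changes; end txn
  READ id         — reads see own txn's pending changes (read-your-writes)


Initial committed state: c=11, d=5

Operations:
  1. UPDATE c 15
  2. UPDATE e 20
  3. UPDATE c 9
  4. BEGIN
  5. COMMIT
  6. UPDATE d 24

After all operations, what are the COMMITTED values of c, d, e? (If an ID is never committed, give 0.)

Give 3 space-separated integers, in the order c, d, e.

Initial committed: {c=11, d=5}
Op 1: UPDATE c=15 (auto-commit; committed c=15)
Op 2: UPDATE e=20 (auto-commit; committed e=20)
Op 3: UPDATE c=9 (auto-commit; committed c=9)
Op 4: BEGIN: in_txn=True, pending={}
Op 5: COMMIT: merged [] into committed; committed now {c=9, d=5, e=20}
Op 6: UPDATE d=24 (auto-commit; committed d=24)
Final committed: {c=9, d=24, e=20}

Answer: 9 24 20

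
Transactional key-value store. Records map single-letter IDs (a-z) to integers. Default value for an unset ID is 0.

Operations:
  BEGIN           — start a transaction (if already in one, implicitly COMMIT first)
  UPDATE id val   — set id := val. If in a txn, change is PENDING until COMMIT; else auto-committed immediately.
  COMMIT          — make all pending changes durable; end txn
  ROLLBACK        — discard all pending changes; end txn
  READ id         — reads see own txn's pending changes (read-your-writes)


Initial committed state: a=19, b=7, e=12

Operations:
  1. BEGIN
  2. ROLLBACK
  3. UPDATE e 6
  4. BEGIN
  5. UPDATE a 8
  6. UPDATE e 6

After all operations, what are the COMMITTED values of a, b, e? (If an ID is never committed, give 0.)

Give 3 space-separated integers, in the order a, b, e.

Answer: 19 7 6

Derivation:
Initial committed: {a=19, b=7, e=12}
Op 1: BEGIN: in_txn=True, pending={}
Op 2: ROLLBACK: discarded pending []; in_txn=False
Op 3: UPDATE e=6 (auto-commit; committed e=6)
Op 4: BEGIN: in_txn=True, pending={}
Op 5: UPDATE a=8 (pending; pending now {a=8})
Op 6: UPDATE e=6 (pending; pending now {a=8, e=6})
Final committed: {a=19, b=7, e=6}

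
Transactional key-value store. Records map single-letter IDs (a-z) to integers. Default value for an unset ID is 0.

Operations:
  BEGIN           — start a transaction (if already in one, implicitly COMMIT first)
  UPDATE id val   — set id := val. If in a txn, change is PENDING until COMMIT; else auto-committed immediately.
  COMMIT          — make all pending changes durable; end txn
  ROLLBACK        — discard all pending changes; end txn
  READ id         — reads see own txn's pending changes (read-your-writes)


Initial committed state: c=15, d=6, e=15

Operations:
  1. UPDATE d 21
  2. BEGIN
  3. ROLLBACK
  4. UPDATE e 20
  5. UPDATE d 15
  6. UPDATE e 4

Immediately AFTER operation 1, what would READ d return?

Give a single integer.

Answer: 21

Derivation:
Initial committed: {c=15, d=6, e=15}
Op 1: UPDATE d=21 (auto-commit; committed d=21)
After op 1: visible(d) = 21 (pending={}, committed={c=15, d=21, e=15})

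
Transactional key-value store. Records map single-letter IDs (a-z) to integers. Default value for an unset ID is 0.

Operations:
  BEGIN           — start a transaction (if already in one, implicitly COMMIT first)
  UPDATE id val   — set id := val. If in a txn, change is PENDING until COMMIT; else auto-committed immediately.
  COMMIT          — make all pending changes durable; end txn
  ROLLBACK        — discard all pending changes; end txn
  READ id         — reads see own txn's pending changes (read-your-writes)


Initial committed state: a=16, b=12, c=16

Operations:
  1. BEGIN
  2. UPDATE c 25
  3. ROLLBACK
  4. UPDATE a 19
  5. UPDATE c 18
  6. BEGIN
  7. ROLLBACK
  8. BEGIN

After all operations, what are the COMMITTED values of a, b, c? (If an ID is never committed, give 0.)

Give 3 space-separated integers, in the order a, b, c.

Answer: 19 12 18

Derivation:
Initial committed: {a=16, b=12, c=16}
Op 1: BEGIN: in_txn=True, pending={}
Op 2: UPDATE c=25 (pending; pending now {c=25})
Op 3: ROLLBACK: discarded pending ['c']; in_txn=False
Op 4: UPDATE a=19 (auto-commit; committed a=19)
Op 5: UPDATE c=18 (auto-commit; committed c=18)
Op 6: BEGIN: in_txn=True, pending={}
Op 7: ROLLBACK: discarded pending []; in_txn=False
Op 8: BEGIN: in_txn=True, pending={}
Final committed: {a=19, b=12, c=18}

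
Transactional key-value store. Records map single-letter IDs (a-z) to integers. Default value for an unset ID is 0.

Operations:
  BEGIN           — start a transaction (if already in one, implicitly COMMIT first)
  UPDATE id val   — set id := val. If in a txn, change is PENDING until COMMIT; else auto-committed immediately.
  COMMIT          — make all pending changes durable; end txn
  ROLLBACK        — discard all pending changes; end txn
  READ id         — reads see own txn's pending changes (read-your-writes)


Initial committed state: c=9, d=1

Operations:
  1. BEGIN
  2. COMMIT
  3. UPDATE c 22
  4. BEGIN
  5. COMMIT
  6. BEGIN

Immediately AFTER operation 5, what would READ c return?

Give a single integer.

Initial committed: {c=9, d=1}
Op 1: BEGIN: in_txn=True, pending={}
Op 2: COMMIT: merged [] into committed; committed now {c=9, d=1}
Op 3: UPDATE c=22 (auto-commit; committed c=22)
Op 4: BEGIN: in_txn=True, pending={}
Op 5: COMMIT: merged [] into committed; committed now {c=22, d=1}
After op 5: visible(c) = 22 (pending={}, committed={c=22, d=1})

Answer: 22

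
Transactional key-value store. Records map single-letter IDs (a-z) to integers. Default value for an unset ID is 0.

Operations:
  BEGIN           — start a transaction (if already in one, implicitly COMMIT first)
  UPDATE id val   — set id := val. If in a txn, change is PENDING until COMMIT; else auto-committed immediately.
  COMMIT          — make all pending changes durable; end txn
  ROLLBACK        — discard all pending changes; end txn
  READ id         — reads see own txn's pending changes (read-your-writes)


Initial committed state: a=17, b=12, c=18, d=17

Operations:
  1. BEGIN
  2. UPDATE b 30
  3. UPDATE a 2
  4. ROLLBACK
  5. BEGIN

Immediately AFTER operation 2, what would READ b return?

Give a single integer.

Answer: 30

Derivation:
Initial committed: {a=17, b=12, c=18, d=17}
Op 1: BEGIN: in_txn=True, pending={}
Op 2: UPDATE b=30 (pending; pending now {b=30})
After op 2: visible(b) = 30 (pending={b=30}, committed={a=17, b=12, c=18, d=17})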